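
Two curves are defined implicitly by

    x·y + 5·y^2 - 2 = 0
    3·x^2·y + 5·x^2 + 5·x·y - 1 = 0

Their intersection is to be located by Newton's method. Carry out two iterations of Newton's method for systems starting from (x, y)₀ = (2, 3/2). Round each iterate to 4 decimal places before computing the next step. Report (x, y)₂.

At (2, 3/2): F = (12.2500, 52.0000).
Jacobian J = [[y, x + 10·y], [6·x·y + 10·x + 5·y, 3·x^2 + 5·x]].
At the point, J = [[1.5000, 17.0000], [45.5000, 22.0000]] (det J = -740.5000).
Solving J·Δ = −F gives Δ = (-0.8298, -0.6474).
Then the next iterate is (x, y)₁ = (1.1702, 0.8526).
Round to (1.1702, 0.8526) and repeat: F = (2.632346, 14.337972), J = [[0.8526, 9.6962], [21.951275, 9.959104]].
Δ = (-0.5520, -0.2229), so (x, y)₂ = (0.6182, 0.6297).

(0.6182, 0.6297)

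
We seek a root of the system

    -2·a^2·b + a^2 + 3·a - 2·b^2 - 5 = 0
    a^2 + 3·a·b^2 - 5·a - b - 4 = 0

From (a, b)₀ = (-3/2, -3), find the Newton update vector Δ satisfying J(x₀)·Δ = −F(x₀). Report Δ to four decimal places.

(-0.1104, 1.3018)

At (-3/2, -3): F = (-11.7500, -31.7500).
Jacobian J = [[-4·a·b + 2·a + 3, -2·a^2 - 4·b], [2·a + 3·b^2 - 5, 6·a·b - 1]].
At the point, J = [[-18.0000, 7.5000], [19.0000, 26.0000]] (det J = -610.5000).
Solving J·Δ = −F gives Δ = (-0.1104, 1.3018).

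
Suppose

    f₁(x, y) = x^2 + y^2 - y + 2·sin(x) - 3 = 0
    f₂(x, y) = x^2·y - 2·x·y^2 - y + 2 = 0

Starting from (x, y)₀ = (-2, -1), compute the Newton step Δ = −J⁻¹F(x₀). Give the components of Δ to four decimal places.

(-0.1025, 0.5590)

At (-2, -1): F = (1.181405, 3.0000).
Jacobian J = [[2·x + 2·cos(x), 2·y - 1], [2·x·y - 2·y^2, x^2 - 4·x·y - 1]].
At the point, J = [[-4.832294, -3.0000], [2.0000, -5.0000]] (det J = 30.161468).
Solving J·Δ = −F gives Δ = (-0.1025, 0.5590).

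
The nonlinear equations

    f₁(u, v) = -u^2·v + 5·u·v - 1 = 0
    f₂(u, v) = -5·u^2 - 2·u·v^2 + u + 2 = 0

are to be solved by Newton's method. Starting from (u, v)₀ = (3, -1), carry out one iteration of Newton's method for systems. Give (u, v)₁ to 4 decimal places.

(2.0303, 0.3283)

At (3, -1): F = (-7.0000, -46.0000).
Jacobian J = [[-2·u·v + 5·v, -u^2 + 5·u], [-10·u - 2·v^2 + 1, -4·u·v]].
At the point, J = [[1.0000, 6.0000], [-31.0000, 12.0000]] (det J = 198.0000).
Solving J·Δ = −F gives Δ = (-0.9697, 1.3283).
Then the next iterate is (u, v)₁ = (2.0303, 0.3283).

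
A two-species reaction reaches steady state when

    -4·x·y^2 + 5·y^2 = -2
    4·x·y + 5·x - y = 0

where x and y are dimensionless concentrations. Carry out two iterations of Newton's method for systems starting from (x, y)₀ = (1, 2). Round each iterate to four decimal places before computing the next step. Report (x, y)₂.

(-2.0064, 2.0918)

At (1, 2): F = (6.0000, 11.0000).
Jacobian J = [[-4·y^2, -8·x·y + 10·y], [4·y + 5, 4·x - 1]].
At the point, J = [[-16.0000, 4.0000], [13.0000, 3.0000]] (det J = -100.0000).
Solving J·Δ = −F gives Δ = (-0.2600, -2.5400).
Then the next iterate is (x, y)₁ = (0.7400, -0.5400).
Round to (0.7400, -0.5400) and repeat: F = (2.594864, 2.6416), J = [[-1.1664, -2.2032], [2.8400, 1.9600]].
Δ = (-2.7464, 2.6318), so (x, y)₂ = (-2.0064, 2.0918).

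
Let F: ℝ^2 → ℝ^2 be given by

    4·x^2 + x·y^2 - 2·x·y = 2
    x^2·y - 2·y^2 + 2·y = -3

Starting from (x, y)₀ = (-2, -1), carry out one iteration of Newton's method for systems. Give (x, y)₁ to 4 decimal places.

(-1.2593, -0.7963)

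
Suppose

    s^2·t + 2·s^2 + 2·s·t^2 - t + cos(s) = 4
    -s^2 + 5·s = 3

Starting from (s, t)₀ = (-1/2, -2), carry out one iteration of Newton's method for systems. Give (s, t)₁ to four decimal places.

At (-1/2, -2): F = (-5.122417, -5.7500).
Jacobian J = [[2·s·t + 4·s + 2·t^2 - sin(s), s^2 + 4·s·t - 1], [-2·s + 5, 0]].
At the point, J = [[8.479426, 3.2500], [6.0000, 0.0000]] (det J = -19.5000).
Solving J·Δ = −F gives Δ = (0.9583, -0.9242).
Then the next iterate is (s, t)₁ = (0.4583, -2.9242).

(0.4583, -2.9242)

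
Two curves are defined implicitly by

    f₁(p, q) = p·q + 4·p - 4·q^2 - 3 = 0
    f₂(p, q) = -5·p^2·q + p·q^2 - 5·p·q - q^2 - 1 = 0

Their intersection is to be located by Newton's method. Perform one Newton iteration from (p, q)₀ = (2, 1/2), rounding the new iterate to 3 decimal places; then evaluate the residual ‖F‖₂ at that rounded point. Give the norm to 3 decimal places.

At (2, 1/2): F = (5.000, -15.750).
Jacobian J = [[q + 4, p - 8·q], [-10·p·q + q^2 - 5·q, -5·p^2 + 2·p·q - 5·p - 2·q]].
At the point, J = [[4.500, -2.000], [-12.250, -29.000]] (det J = -155.000).
Solving J·Δ = −F gives Δ = (-1.139, -0.062).
Then the next iterate is (p, q)₁ = (0.861, 0.438).
Re-evaluating at (0.861, 0.438): F = (0.05374, -4.53575), so ‖F‖₂ = 4.536.

4.536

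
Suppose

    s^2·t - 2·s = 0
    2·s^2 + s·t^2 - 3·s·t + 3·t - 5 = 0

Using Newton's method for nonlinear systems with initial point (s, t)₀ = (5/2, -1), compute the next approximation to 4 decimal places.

(3.2738, 1.6667)

At (5/2, -1): F = (-11.2500, 14.5000).
Jacobian J = [[2·s·t - 2, s^2], [4·s + t^2 - 3·t, 2·s·t - 3·s + 3]].
At the point, J = [[-7.0000, 6.2500], [14.0000, -9.5000]] (det J = -21.0000).
Solving J·Δ = −F gives Δ = (0.7738, 2.6667).
Then the next iterate is (s, t)₁ = (3.2738, 1.6667).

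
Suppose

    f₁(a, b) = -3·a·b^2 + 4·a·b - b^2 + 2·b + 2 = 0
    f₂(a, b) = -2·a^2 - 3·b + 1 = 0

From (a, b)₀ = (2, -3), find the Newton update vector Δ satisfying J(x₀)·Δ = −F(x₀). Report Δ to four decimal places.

(-0.3171, 1.5122)

At (2, -3): F = (-91.0000, 2.0000).
Jacobian J = [[-3·b^2 + 4·b, -6·a·b + 4·a - 2·b + 2], [-4·a, -3]].
At the point, J = [[-39.0000, 52.0000], [-8.0000, -3.0000]] (det J = 533.0000).
Solving J·Δ = −F gives Δ = (-0.3171, 1.5122).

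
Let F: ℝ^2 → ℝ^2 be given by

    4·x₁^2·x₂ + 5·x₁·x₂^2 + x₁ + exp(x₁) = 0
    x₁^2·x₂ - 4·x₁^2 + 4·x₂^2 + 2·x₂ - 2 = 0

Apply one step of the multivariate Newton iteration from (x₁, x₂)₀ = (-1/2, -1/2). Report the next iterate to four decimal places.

(0.0246, -0.9369)

At (-1/2, -1/2): F = (-1.018469, -3.1250).
Jacobian J = [[8·x₁·x₂ + 5·x₂^2 + exp(x₁) + 1, 4·x₁^2 + 10·x₁·x₂], [2·x₁·x₂ - 8·x₁, x₁^2 + 8·x₂ + 2]].
At the point, J = [[4.856531, 3.5000], [4.5000, -1.7500]] (det J = -24.248929).
Solving J·Δ = −F gives Δ = (0.5246, -0.4369).
Then the next iterate is (x₁, x₂)₁ = (0.0246, -0.9369).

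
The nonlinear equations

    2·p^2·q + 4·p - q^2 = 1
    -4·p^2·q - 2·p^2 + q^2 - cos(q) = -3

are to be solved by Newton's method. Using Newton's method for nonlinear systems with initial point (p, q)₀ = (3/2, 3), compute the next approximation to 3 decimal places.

At (3/2, 3): F = (9.500, -18.51001).
Jacobian J = [[4·p·q + 4, 2·p^2 - 2·q], [-8·p·q - 4·p, -4·p^2 + 2·q + sin(q)]].
At the point, J = [[22.000, -1.500], [-42.000, -2.85888]] (det J = -125.89536).
Solving J·Δ = −F gives Δ = (-0.436, -0.065).
Then the next iterate is (p, q)₁ = (1.064, 2.935).

(1.064, 2.935)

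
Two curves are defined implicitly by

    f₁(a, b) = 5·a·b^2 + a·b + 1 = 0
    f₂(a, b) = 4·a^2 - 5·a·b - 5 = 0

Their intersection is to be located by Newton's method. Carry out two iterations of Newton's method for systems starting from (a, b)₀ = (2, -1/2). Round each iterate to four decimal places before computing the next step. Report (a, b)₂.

At (2, -1/2): F = (2.5000, 16.0000).
Jacobian J = [[5·b^2 + b, 10·a·b + a], [8·a - 5·b, -5·a]].
At the point, J = [[0.7500, -8.0000], [18.5000, -10.0000]] (det J = 140.5000).
Solving J·Δ = −F gives Δ = (-0.7331, 0.2438).
Then the next iterate is (a, b)₁ = (1.2669, -0.2562).
Round to (1.2669, -0.2562) and repeat: F = (1.091207, 3.043041), J = [[0.071992, -1.978898], [11.4162, -6.3345]].
Δ = (0.0402, 0.5529), so (a, b)₂ = (1.3071, 0.2967).

(1.3071, 0.2967)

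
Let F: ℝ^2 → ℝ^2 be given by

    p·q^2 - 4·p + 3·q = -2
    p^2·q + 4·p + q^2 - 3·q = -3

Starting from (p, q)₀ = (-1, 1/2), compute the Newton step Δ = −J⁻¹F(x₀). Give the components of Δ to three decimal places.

(-1.667, -6.750)

At (-1, 1/2): F = (7.250, -1.750).
Jacobian J = [[q^2 - 4, 2·p·q + 3], [2·p·q + 4, p^2 + 2·q - 3]].
At the point, J = [[-3.750, 2.000], [3.000, -1.000]] (det J = -2.250).
Solving J·Δ = −F gives Δ = (-1.667, -6.750).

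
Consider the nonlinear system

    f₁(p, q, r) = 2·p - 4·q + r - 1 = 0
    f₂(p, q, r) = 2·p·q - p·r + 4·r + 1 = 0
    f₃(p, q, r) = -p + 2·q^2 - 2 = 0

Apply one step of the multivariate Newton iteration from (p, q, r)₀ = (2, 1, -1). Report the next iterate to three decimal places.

(-4.500, -0.125, 9.500)

At (2, 1, -1): F = (-2.000, 3.000, -2.000).
Jacobian J = [[2, -4, 1], [2·q - r, 2·p, -p + 4], [-1, 4·q, 0]].
At the point, J = [[2.000, -4.000, 1.000], [3.000, 4.000, 2.000], [-1.000, 4.000, 0.000]] (det J = 8.000).
Solving J·Δ = −F gives Δ = (-6.500, -1.125, 10.500).
Then the next iterate is (p, q, r)₁ = (-4.500, -0.125, 9.500).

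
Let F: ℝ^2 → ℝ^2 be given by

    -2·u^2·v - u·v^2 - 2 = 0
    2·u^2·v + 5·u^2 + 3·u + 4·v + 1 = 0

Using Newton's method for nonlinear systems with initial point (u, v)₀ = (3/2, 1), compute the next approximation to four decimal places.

(0.4927, 0.8734)

At (3/2, 1): F = (-8.0000, 25.2500).
Jacobian J = [[-4·u·v - v^2, -2·u^2 - 2·u·v], [4·u·v + 10·u + 3, 2·u^2 + 4]].
At the point, J = [[-7.0000, -7.5000], [24.0000, 8.5000]] (det J = 120.5000).
Solving J·Δ = −F gives Δ = (-1.0073, -0.1266).
Then the next iterate is (u, v)₁ = (0.4927, 0.8734).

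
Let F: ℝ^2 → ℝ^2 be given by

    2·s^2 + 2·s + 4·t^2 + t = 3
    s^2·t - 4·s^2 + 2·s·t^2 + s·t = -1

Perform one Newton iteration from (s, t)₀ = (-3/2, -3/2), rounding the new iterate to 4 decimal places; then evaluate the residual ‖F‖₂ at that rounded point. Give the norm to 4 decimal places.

4.2321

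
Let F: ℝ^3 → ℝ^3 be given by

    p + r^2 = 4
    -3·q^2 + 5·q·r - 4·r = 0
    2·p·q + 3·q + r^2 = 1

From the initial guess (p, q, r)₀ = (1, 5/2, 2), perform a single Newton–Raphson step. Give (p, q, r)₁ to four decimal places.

At (1, 5/2, 2): F = (1.0000, -1.7500, 15.5000).
Jacobian J = [[1, 0, 2·r], [0, -6·q + 5·r, 5·q - 4], [2·q, 2·p + 3, 2·r]].
At the point, J = [[1.0000, 0.0000, 4.0000], [0.0000, -5.0000, 8.5000], [5.0000, 5.0000, 4.0000]] (det J = 37.5000).
Solving J·Δ = −F gives Δ = (-5.6667, 1.6333, 1.1667).
Then the next iterate is (p, q, r)₁ = (-4.6667, 4.1333, 3.1667).

(-4.6667, 4.1333, 3.1667)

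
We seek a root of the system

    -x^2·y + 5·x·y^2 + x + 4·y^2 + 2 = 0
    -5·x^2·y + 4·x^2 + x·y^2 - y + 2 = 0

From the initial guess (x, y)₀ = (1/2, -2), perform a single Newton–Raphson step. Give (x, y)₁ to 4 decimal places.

At (1/2, -2): F = (29.0000, 9.5000).
Jacobian J = [[-2·x·y + 5·y^2 + 1, -x^2 + 10·x·y + 8·y], [-10·x·y + 8·x + y^2, -5·x^2 + 2·x·y - 1]].
At the point, J = [[23.0000, -26.2500], [18.0000, -4.2500]] (det J = 374.7500).
Solving J·Δ = −F gives Δ = (-0.3366, 0.8099).
Then the next iterate is (x, y)₁ = (0.1634, -1.1901).

(0.1634, -1.1901)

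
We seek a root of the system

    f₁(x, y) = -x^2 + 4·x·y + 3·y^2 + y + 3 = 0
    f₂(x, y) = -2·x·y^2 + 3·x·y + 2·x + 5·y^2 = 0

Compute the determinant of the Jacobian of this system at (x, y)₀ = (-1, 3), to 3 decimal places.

651.000

J = [[-2·x + 4·y, 4·x + 6·y + 1], [-2·y^2 + 3·y + 2, -4·x·y + 3·x + 10·y]].
At the point, J = [[14.000, 15.000], [-7.000, 39.000]].
det J = 651.000.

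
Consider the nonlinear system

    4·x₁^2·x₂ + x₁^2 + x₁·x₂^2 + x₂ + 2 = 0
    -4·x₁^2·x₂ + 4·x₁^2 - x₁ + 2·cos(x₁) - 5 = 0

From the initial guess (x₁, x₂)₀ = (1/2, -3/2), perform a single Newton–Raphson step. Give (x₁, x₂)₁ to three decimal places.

(0.695, -1.179)

At (1/2, -3/2): F = (0.375, -1.24483).
Jacobian J = [[8·x₁·x₂ + 2·x₁ + x₂^2, 4·x₁^2 + 2·x₁·x₂ + 1], [-8·x₁·x₂ + 8·x₁ - 2·sin(x₁) - 1, -4·x₁^2]].
At the point, J = [[-2.750, 0.500], [8.04115, -1.000]] (det J = -1.27057).
Solving J·Δ = −F gives Δ = (0.195, 0.321).
Then the next iterate is (x₁, x₂)₁ = (0.695, -1.179).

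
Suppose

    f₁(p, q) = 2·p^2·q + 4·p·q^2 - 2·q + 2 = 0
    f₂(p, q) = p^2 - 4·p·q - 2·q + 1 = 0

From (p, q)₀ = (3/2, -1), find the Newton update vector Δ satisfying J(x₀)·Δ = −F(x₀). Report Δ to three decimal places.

(-0.762, 0.739)

At (3/2, -1): F = (5.500, 11.250).
Jacobian J = [[4·p·q + 4·q^2, 2·p^2 + 8·p·q - 2], [2·p - 4·q, -4·p - 2]].
At the point, J = [[-2.000, -9.500], [7.000, -8.000]] (det J = 82.500).
Solving J·Δ = −F gives Δ = (-0.762, 0.739).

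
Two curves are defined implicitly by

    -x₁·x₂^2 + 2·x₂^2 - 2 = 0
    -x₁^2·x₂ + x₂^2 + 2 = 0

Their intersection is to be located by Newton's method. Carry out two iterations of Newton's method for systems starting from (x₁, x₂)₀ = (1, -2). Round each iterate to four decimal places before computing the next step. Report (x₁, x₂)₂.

At (1, -2): F = (2.0000, 8.0000).
Jacobian J = [[-x₂^2, -2·x₁·x₂ + 4·x₂], [-2·x₁·x₂, -x₁^2 + 2·x₂]].
At the point, J = [[-4.0000, -4.0000], [4.0000, -5.0000]] (det J = 36.0000).
Solving J·Δ = −F gives Δ = (-0.6111, 1.1111).
Then the next iterate is (x₁, x₂)₁ = (0.3889, -0.8889).
Round to (0.3889, -0.8889) and repeat: F = (-0.727000, 2.924583), J = [[-0.790143, -2.864214], [0.691386, -1.929043]].
Δ = (-2.7904, 0.5160), so (x₁, x₂)₂ = (-2.4015, -0.3729).

(-2.4015, -0.3729)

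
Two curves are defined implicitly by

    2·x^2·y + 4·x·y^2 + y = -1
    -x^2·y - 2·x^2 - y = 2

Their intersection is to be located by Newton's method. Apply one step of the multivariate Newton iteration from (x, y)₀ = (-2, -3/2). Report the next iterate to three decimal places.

At (-2, -3/2): F = (-30.500, -2.500).
Jacobian J = [[4·x·y + 4·y^2, 2·x^2 + 8·x·y + 1], [-2·x·y - 4·x, -x^2 - 1]].
At the point, J = [[21.000, 33.000], [2.000, -5.000]] (det J = -171.000).
Solving J·Δ = −F gives Δ = (1.374, 0.050).
Then the next iterate is (x, y)₁ = (-0.626, -1.450).

(-0.626, -1.450)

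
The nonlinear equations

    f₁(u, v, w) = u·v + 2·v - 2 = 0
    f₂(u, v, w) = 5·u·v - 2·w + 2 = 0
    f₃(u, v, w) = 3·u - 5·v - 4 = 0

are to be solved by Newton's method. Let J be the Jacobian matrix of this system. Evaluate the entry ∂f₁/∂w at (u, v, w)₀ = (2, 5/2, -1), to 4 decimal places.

0.0000

∂f₁/∂w = 0.
At (2, 5/2, -1) this is 0.0000.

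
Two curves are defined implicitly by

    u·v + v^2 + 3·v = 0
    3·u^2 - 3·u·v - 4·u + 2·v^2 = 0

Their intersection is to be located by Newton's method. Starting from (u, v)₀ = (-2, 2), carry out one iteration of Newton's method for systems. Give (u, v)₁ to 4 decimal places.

At (-2, 2): F = (6.0000, 40.0000).
Jacobian J = [[v, u + 2·v + 3], [6·u - 3·v - 4, -3·u + 4·v]].
At the point, J = [[2.0000, 5.0000], [-22.0000, 14.0000]] (det J = 138.0000).
Solving J·Δ = −F gives Δ = (0.8406, -1.5362).
Then the next iterate is (u, v)₁ = (-1.1594, 0.4638).

(-1.1594, 0.4638)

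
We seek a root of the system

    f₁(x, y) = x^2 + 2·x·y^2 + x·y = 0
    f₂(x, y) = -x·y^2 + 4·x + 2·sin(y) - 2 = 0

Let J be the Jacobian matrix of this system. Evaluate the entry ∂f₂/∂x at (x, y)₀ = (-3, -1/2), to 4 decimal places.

3.7500

∂f₂/∂x = -y^2 + 4.
At (-3, -1/2) this is 3.7500.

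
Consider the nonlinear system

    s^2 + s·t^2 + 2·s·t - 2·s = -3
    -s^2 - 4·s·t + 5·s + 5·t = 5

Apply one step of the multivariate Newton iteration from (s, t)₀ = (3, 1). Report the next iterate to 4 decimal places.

At (3, 1): F = (15.0000, -6.0000).
Jacobian J = [[2·s + t^2 + 2·t - 2, 2·s·t + 2·s], [-2·s - 4·t + 5, -4·s + 5]].
At the point, J = [[7.0000, 12.0000], [-5.0000, -7.0000]] (det J = 11.0000).
Solving J·Δ = −F gives Δ = (3.0000, -3.0000).
Then the next iterate is (s, t)₁ = (6.0000, -2.0000).

(6.0000, -2.0000)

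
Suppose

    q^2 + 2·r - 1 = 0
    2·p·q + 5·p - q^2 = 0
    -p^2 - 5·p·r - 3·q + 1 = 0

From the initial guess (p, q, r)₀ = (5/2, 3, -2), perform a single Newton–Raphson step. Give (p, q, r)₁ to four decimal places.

(0.7471, 2.2178, -1.6534)

At (5/2, 3, -2): F = (4.0000, 18.5000, 10.7500).
Jacobian J = [[0, 2·q, 2], [2·q + 5, 2·p - 2·q, 0], [-2·p - 5·r, -3, -5·p]].
At the point, J = [[0.0000, 6.0000, 2.0000], [11.0000, -1.0000, 0.0000], [5.0000, -3.0000, -12.5000]] (det J = 769.0000).
Solving J·Δ = −F gives Δ = (-1.7529, -0.7822, 0.3466).
Then the next iterate is (p, q, r)₁ = (0.7471, 2.2178, -1.6534).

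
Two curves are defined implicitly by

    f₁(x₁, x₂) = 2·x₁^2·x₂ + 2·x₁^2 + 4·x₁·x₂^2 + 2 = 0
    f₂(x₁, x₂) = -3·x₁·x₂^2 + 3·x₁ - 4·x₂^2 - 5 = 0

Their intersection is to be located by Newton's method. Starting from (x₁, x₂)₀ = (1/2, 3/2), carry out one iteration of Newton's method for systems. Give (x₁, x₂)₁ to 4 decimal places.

(0.3805, 0.5650)

At (1/2, 3/2): F = (7.7500, -15.8750).
Jacobian J = [[4·x₁·x₂ + 4·x₁ + 4·x₂^2, 2·x₁^2 + 8·x₁·x₂], [-3·x₂^2 + 3, -6·x₁·x₂ - 8·x₂]].
At the point, J = [[14.0000, 6.5000], [-3.7500, -16.5000]] (det J = -206.6250).
Solving J·Δ = −F gives Δ = (-0.1195, -0.9350).
Then the next iterate is (x₁, x₂)₁ = (0.3805, 0.5650).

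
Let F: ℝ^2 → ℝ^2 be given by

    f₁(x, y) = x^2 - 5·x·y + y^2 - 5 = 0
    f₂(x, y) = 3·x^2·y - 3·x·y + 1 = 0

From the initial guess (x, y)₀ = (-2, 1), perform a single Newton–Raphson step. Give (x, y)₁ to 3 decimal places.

At (-2, 1): F = (10.000, 19.000).
Jacobian J = [[2·x - 5·y, -5·x + 2·y], [6·x·y - 3·y, 3·x^2 - 3·x]].
At the point, J = [[-9.000, 12.000], [-15.000, 18.000]] (det J = 18.000).
Solving J·Δ = −F gives Δ = (2.667, 1.167).
Then the next iterate is (x, y)₁ = (0.667, 2.167).

(0.667, 2.167)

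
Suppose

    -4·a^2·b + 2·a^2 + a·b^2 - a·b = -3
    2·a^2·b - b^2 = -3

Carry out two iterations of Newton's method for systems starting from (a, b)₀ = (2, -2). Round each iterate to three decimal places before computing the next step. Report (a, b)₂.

(0.055, -2.064)

At (2, -2): F = (55.000, -17.000).
Jacobian J = [[-8·a·b + 4·a + b^2 - b, -4·a^2 + 2·a·b - a], [4·a·b, 2·a^2 - 2·b]].
At the point, J = [[46.000, -26.000], [-16.000, 12.000]] (det J = 136.000).
Solving J·Δ = −F gives Δ = (-1.603, -0.721).
Then the next iterate is (a, b)₁ = (0.397, -2.721).
Round to (0.397, -2.721) and repeat: F = (9.05020, -5.26155), J = [[20.35474, -3.18791], [-4.32095, 5.75722]].
Δ = (-0.342, 0.657), so (a, b)₂ = (0.055, -2.064).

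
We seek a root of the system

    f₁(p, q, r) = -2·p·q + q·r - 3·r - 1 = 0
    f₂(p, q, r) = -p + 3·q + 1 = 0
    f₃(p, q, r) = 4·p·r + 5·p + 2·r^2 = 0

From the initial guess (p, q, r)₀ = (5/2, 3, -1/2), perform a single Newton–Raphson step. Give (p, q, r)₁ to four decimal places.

(2.2128, 0.4043, -1.3923)

At (5/2, 3, -1/2): F = (-16.0000, 7.5000, 8.0000).
Jacobian J = [[-2·q, -2·p + r, q - 3], [-1, 3, 0], [4·r + 5, 0, 4·p + 4·r]].
At the point, J = [[-6.0000, -5.5000, 0.0000], [-1.0000, 3.0000, 0.0000], [3.0000, 0.0000, 8.0000]] (det J = -188.0000).
Solving J·Δ = −F gives Δ = (-0.2872, -2.5957, -0.8923).
Then the next iterate is (p, q, r)₁ = (2.2128, 0.4043, -1.3923).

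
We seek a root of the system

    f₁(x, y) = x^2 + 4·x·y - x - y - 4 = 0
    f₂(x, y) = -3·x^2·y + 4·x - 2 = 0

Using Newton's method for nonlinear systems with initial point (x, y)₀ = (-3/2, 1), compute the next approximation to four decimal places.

(-0.9032, -0.0357)

At (-3/2, 1): F = (-7.2500, -14.7500).
Jacobian J = [[2·x + 4·y - 1, 4·x - 1], [-6·x·y + 4, -3·x^2]].
At the point, J = [[0.0000, -7.0000], [13.0000, -6.7500]] (det J = 91.0000).
Solving J·Δ = −F gives Δ = (0.5968, -1.0357).
Then the next iterate is (x, y)₁ = (-0.9032, -0.0357).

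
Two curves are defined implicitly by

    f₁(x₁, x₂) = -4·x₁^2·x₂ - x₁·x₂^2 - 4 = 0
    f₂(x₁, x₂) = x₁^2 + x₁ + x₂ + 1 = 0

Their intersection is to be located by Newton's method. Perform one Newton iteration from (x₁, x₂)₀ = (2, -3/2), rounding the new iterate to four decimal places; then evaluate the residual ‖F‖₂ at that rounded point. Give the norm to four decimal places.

At (2, -3/2): F = (15.5000, 5.5000).
Jacobian J = [[-8·x₁·x₂ - x₂^2, -4·x₁^2 - 2·x₁·x₂], [2·x₁ + 1, 1]].
At the point, J = [[21.7500, -10.0000], [5.0000, 1.0000]] (det J = 71.7500).
Solving J·Δ = −F gives Δ = (-0.9826, -0.5871).
Then the next iterate is (x₁, x₂)₁ = (1.0174, -2.0871).
Re-evaluating at (1.0174, -2.0871): F = (0.209671, 0.965403), so ‖F‖₂ = 0.9879.

0.9879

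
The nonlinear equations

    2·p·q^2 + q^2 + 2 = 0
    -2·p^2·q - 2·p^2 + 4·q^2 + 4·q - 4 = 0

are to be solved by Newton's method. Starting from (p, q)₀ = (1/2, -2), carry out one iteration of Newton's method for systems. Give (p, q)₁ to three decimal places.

(-0.560, -1.810)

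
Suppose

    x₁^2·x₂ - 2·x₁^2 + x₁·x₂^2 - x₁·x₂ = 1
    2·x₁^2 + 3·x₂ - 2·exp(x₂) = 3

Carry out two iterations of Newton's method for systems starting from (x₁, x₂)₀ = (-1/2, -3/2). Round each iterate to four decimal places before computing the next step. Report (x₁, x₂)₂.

(-0.2318, -0.7116)

At (-1/2, -3/2): F = (-3.7500, -7.446260).
Jacobian J = [[2·x₁·x₂ - 4·x₁ + x₂^2 - x₂, x₁^2 + 2·x₁·x₂ - x₁], [4·x₁, -2·exp(x₂) + 3]].
At the point, J = [[7.2500, 2.2500], [-2.0000, 2.553740]] (det J = 23.014613).
Solving J·Δ = −F gives Δ = (-0.3119, 2.6716).
Then the next iterate is (x₁, x₂)₁ = (-0.8119, 1.1716).
Round to (-0.8119, 1.1716) and repeat: F = (-1.709296, -4.621141), J = [[1.546202, -0.431362], [-3.2476, -3.454304]].
Δ = (0.5801, -1.8832), so (x₁, x₂)₂ = (-0.2318, -0.7116).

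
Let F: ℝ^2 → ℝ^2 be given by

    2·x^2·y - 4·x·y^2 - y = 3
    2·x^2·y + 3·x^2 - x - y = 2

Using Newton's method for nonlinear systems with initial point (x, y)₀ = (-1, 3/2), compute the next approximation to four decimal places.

(-0.7532, 1.2078)

At (-1, 3/2): F = (7.5000, 3.5000).
Jacobian J = [[4·x·y - 4·y^2, 2·x^2 - 8·x·y - 1], [4·x·y + 6·x - 1, 2·x^2 - 1]].
At the point, J = [[-15.0000, 13.0000], [-13.0000, 1.0000]] (det J = 154.0000).
Solving J·Δ = −F gives Δ = (0.2468, -0.2922).
Then the next iterate is (x, y)₁ = (-0.7532, 1.2078).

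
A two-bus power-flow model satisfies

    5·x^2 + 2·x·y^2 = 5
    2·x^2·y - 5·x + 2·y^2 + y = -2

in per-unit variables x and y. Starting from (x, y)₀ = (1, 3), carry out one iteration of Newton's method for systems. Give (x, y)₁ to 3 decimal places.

At (1, 3): F = (18.000, 24.000).
Jacobian J = [[10·x + 2·y^2, 4·x·y], [4·x·y - 5, 2·x^2 + 4·y + 1]].
At the point, J = [[28.000, 12.000], [7.000, 15.000]] (det J = 336.000).
Solving J·Δ = −F gives Δ = (0.054, -1.625).
Then the next iterate is (x, y)₁ = (1.054, 1.375).

(1.054, 1.375)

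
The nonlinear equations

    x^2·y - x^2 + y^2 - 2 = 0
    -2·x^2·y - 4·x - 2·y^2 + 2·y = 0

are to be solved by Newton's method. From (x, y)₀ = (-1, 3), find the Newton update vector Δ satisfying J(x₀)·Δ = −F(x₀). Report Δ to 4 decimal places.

At (-1, 3): F = (9.0000, -14.0000).
Jacobian J = [[2·x·y - 2·x, x^2 + 2·y], [-4·x·y - 4, -2·x^2 - 4·y + 2]].
At the point, J = [[-4.0000, 7.0000], [8.0000, -12.0000]] (det J = -8.0000).
Solving J·Δ = −F gives Δ = (-1.2500, -2.0000).

(-1.2500, -2.0000)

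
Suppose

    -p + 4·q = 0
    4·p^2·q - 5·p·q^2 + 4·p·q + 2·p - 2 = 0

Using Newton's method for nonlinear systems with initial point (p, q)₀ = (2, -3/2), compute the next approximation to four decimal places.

(4.0000, 1.0000)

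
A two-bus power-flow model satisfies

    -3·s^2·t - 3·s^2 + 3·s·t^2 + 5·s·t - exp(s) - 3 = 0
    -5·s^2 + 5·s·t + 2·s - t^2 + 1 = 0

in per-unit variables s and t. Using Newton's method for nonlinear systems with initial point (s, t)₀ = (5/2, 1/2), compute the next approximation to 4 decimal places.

At (5/2, 1/2): F = (-35.182494, -19.2500).
Jacobian J = [[-6·s·t - 6·s + 3·t^2 + 5·t - exp(s), -3·s^2 + 6·s·t + 5·s], [-10·s + 5·t + 2, 5·s - 2·t]].
At the point, J = [[-31.432494, 1.2500], [-20.5000, 11.5000]] (det J = -335.848681).
Solving J·Δ = −F gives Δ = (-1.1331, -0.3459).
Then the next iterate is (s, t)₁ = (1.3669, 0.1541).

(1.3669, 0.1541)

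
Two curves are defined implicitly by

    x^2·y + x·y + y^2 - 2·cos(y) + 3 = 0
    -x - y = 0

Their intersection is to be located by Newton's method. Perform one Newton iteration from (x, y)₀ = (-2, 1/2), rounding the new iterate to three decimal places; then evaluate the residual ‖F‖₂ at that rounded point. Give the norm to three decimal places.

1.298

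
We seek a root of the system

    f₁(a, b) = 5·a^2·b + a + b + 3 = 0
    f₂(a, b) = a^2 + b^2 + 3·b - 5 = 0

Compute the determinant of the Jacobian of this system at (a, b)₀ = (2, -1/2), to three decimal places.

J = [[10·a·b + 1, 5·a^2 + 1], [2·a, 2·b + 3]].
At the point, J = [[-9.000, 21.000], [4.000, 2.000]].
det J = -102.000.

-102.000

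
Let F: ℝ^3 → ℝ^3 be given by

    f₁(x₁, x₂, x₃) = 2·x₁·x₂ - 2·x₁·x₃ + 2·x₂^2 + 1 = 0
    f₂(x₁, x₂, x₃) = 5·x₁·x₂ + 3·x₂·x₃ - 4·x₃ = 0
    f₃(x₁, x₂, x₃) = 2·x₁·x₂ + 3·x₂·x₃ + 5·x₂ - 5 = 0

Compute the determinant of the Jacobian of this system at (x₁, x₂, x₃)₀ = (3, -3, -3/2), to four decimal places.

J = [[2·x₂ - 2·x₃, 2·x₁ + 4·x₂, -2·x₁], [5·x₂, 5·x₁ + 3·x₃, 3·x₂ - 4], [2·x₂, 2·x₁ + 3·x₃ + 5, 3·x₂]].
At the point, J = [[-3.0000, -6.0000, -6.0000], [-15.0000, 10.5000, -13.0000], [-6.0000, 6.5000, -9.0000]].
det J = 579.0000.

579.0000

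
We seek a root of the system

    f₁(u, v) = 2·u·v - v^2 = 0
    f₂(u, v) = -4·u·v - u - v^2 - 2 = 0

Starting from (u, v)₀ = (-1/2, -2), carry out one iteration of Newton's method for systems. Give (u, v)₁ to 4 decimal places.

At (-1/2, -2): F = (-2.0000, -9.5000).
Jacobian J = [[2·v, 2·u - 2·v], [-4·v - 1, -4·u - 2·v]].
At the point, J = [[-4.0000, 3.0000], [7.0000, 6.0000]] (det J = -45.0000).
Solving J·Δ = −F gives Δ = (0.3667, 1.1556).
Then the next iterate is (u, v)₁ = (-0.1333, -0.8444).

(-0.1333, -0.8444)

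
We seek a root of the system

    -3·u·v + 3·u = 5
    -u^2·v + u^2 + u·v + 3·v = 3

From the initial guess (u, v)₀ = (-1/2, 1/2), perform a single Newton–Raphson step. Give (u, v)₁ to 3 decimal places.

(2.611, 1.222)

At (-1/2, 1/2): F = (-5.750, -1.625).
Jacobian J = [[-3·v + 3, -3·u], [-2·u·v + 2·u + v, -u^2 + u + 3]].
At the point, J = [[1.500, 1.500], [0.000, 2.250]] (det J = 3.375).
Solving J·Δ = −F gives Δ = (3.111, 0.722).
Then the next iterate is (u, v)₁ = (2.611, 1.222).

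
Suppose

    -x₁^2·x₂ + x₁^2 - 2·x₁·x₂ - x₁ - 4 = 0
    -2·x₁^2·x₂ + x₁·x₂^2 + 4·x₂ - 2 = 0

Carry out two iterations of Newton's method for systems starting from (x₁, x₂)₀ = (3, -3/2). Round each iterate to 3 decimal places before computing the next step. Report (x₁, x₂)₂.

At (3, -3/2): F = (24.500, 25.750).
Jacobian J = [[-2·x₁·x₂ + 2·x₁ - 2·x₂ - 1, -x₁^2 - 2·x₁], [-4·x₁·x₂ + x₂^2, -2·x₁^2 + 2·x₁·x₂ + 4]].
At the point, J = [[17.000, -15.000], [20.250, -23.000]] (det J = -87.250).
Solving J·Δ = −F gives Δ = (-2.032, -0.669).
Then the next iterate is (x₁, x₂)₁ = (0.968, -2.169).
Round to (0.968, -2.169) and repeat: F = (2.20061, -2.05717), J = [[9.47318, -2.87302], [13.10293, -2.07323]].
Δ = (0.582, 2.684), so (x₁, x₂)₂ = (1.550, 0.515).

(1.550, 0.515)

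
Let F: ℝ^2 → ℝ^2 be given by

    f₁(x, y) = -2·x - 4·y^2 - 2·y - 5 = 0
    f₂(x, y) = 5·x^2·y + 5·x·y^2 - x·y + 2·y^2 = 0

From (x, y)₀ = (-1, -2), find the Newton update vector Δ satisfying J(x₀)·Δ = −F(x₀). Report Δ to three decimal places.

At (-1, -2): F = (-15.000, -24.000).
Jacobian J = [[-2, -8·y - 2], [10·x·y + 5·y^2 - y, 5·x^2 + 10·x·y - x + 4·y]].
At the point, J = [[-2.000, 14.000], [42.000, 18.000]] (det J = -624.000).
Solving J·Δ = −F gives Δ = (0.106, 1.087).

(0.106, 1.087)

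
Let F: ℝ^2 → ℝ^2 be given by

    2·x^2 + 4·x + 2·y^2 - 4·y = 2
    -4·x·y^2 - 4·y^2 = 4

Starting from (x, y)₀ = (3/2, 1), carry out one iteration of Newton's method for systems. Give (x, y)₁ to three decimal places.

(0.850, 0.430)

At (3/2, 1): F = (6.500, -14.000).
Jacobian J = [[4·x + 4, 4·y - 4], [-4·y^2, -8·x·y - 8·y]].
At the point, J = [[10.000, 0.000], [-4.000, -20.000]] (det J = -200.000).
Solving J·Δ = −F gives Δ = (-0.650, -0.570).
Then the next iterate is (x, y)₁ = (0.850, 0.430).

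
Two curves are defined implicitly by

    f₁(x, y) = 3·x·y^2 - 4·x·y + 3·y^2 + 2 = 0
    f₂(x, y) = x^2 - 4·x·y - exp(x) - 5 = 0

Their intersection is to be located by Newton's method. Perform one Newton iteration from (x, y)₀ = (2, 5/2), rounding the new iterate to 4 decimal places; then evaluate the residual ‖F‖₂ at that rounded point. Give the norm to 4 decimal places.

At (2, 5/2): F = (38.2500, -28.389056).
Jacobian J = [[3·y^2 - 4·y, 6·x·y - 4·x + 6·y], [2·x - 4·y - exp(x), -4·x]].
At the point, J = [[8.7500, 37.0000], [-13.389056, -8.0000]] (det J = 425.395076).
Solving J·Δ = −F gives Δ = (-1.7499, -0.6200).
Then the next iterate is (x, y)₁ = (0.2501, 1.8800).
Re-evaluating at (0.2501, 1.8800): F = (13.374308, -8.102356), so ‖F‖₂ = 15.6371.

15.6371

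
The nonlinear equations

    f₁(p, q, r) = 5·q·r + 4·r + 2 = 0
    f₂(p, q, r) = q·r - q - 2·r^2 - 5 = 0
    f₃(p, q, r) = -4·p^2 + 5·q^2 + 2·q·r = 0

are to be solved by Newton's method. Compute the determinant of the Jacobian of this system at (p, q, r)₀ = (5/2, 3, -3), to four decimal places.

2980.0000

J = [[0, 5·r, 5·q + 4], [0, r - 1, q - 4·r], [-8·p, 10·q + 2·r, 2·q]].
At the point, J = [[0.0000, -15.0000, 19.0000], [0.0000, -4.0000, 15.0000], [-20.0000, 24.0000, 6.0000]].
det J = 2980.0000.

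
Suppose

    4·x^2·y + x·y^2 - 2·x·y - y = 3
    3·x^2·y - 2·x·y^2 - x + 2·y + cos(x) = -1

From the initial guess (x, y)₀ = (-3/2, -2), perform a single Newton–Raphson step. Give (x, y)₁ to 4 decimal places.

At (-3/2, -2): F = (-31.0000, -2.929263).
Jacobian J = [[8·x·y + y^2 - 2·y, 4·x^2 + 2·x·y - 2·x - 1], [6·x·y - 2·y^2 - sin(x) - 1, 3·x^2 - 4·x·y + 2]].
At the point, J = [[32.0000, 17.0000], [9.997495, -3.2500]] (det J = -273.957415).
Solving J·Δ = −F gives Δ = (0.5495, 0.7891).
Then the next iterate is (x, y)₁ = (-0.9505, -1.2109).

(-0.9505, -1.2109)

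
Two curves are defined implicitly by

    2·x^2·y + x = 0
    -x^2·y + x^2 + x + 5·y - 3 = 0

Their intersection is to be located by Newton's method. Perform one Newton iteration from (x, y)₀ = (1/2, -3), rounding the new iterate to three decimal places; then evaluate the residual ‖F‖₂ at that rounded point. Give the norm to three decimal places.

0.999

At (1/2, -3): F = (-1.000, -16.500).
Jacobian J = [[4·x·y + 1, 2·x^2], [-2·x·y + 2·x + 1, -x^2 + 5]].
At the point, J = [[-5.000, 0.500], [5.000, 4.750]] (det J = -26.250).
Solving J·Δ = −F gives Δ = (0.133, 3.333).
Then the next iterate is (x, y)₁ = (0.633, 0.333).
Re-evaluating at (0.633, 0.333): F = (0.89986, -0.43474), so ‖F‖₂ = 0.999.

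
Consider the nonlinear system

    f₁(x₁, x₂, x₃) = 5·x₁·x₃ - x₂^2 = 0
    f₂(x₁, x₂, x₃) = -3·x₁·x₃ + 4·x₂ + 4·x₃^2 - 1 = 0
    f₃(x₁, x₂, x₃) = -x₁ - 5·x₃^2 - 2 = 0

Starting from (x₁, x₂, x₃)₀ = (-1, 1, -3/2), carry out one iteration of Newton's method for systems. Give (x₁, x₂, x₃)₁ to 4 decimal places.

(-0.5765, 0.5496, -0.6551)

At (-1, 1, -3/2): F = (6.5000, 7.5000, -12.2500).
Jacobian J = [[5·x₃, -2·x₂, 5·x₁], [-3·x₃, 4, -3·x₁ + 8·x₃], [-1, 0, -10·x₃]].
At the point, J = [[-7.5000, -2.0000, -5.0000], [4.5000, 4.0000, -9.0000], [-1.0000, 0.0000, 15.0000]] (det J = -353.0000).
Solving J·Δ = −F gives Δ = (0.4235, -0.4504, 0.8449).
Then the next iterate is (x₁, x₂, x₃)₁ = (-0.5765, 0.5496, -0.6551).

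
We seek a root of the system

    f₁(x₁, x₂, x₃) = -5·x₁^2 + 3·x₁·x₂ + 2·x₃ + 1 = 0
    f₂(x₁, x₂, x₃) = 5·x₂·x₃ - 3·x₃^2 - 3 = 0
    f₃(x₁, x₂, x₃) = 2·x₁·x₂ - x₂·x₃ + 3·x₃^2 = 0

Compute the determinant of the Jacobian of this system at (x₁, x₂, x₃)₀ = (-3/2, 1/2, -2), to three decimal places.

2256.500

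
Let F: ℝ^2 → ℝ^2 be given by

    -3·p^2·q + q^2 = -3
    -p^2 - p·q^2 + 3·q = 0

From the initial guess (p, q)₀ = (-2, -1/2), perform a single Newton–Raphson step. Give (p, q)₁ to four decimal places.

(-0.6959, -0.3904)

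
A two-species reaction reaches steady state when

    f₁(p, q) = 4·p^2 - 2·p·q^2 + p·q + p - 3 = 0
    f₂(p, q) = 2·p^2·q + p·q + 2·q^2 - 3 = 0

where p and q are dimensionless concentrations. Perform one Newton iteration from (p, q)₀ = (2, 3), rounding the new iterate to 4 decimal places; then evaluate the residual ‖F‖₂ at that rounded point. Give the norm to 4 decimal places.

14.3704

At (2, 3): F = (-15.0000, 45.0000).
Jacobian J = [[8·p - 2·q^2 + q + 1, -4·p·q + p], [4·p·q + q, 2·p^2 + p + 4·q]].
At the point, J = [[2.0000, -22.0000], [27.0000, 22.0000]] (det J = 638.0000).
Solving J·Δ = −F gives Δ = (-1.0345, -0.7759).
Then the next iterate is (p, q)₁ = (0.9655, 2.2241).
Re-evaluating at (0.9655, 2.2241): F = (-5.710295, 13.187179), so ‖F‖₂ = 14.3704.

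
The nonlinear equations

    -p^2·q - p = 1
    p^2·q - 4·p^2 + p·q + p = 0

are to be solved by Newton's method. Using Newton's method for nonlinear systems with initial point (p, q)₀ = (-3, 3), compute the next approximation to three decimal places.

(-1.234, 3.557)

At (-3, 3): F = (-25.000, -21.000).
Jacobian J = [[-2·p·q - 1, -p^2], [2·p·q - 8·p + q + 1, p^2 + p]].
At the point, J = [[17.000, -9.000], [10.000, 6.000]] (det J = 192.000).
Solving J·Δ = −F gives Δ = (1.766, 0.557).
Then the next iterate is (p, q)₁ = (-1.234, 3.557).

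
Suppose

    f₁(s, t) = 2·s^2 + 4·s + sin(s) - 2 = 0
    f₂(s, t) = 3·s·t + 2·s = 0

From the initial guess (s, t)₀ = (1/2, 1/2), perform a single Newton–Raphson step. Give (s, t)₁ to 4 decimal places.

(0.3576, -0.3344)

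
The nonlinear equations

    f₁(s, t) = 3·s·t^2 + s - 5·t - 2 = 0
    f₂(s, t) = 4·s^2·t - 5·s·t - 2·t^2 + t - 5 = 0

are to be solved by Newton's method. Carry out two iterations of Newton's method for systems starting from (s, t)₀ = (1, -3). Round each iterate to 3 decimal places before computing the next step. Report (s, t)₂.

At (1, -3): F = (41.000, -23.000).
Jacobian J = [[3·t^2 + 1, 6·s·t - 5], [8·s·t - 5·t, 4·s^2 - 5·s - 4·t + 1]].
At the point, J = [[28.000, -23.000], [-9.000, 12.000]] (det J = 129.000).
Solving J·Δ = −F gives Δ = (0.287, 2.132).
Then the next iterate is (s, t)₁ = (1.287, -0.868).
Round to (1.287, -0.868) and repeat: F = (6.53597, -7.54018), J = [[3.26027, -11.70270], [-4.59693, 4.66248]].
Δ = (-1.497, 0.142), so (s, t)₂ = (-0.210, -0.726).

(-0.210, -0.726)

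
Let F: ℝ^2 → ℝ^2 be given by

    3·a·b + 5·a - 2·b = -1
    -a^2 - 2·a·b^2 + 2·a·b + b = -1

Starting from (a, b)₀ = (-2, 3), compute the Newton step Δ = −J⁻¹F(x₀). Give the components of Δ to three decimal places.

(2.178, -0.313)

At (-2, 3): F = (-33.000, 24.000).
Jacobian J = [[3·b + 5, 3·a - 2], [-2·a - 2·b^2 + 2·b, -4·a·b + 2·a + 1]].
At the point, J = [[14.000, -8.000], [-8.000, 21.000]] (det J = 230.000).
Solving J·Δ = −F gives Δ = (2.178, -0.313).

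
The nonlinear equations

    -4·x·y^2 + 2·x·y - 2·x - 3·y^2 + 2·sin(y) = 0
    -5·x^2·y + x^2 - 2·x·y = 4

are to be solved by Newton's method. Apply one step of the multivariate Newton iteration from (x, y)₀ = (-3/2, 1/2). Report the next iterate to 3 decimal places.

At (-3/2, 1/2): F = (3.20885, -5.875).
Jacobian J = [[-4·y^2 + 2·y - 2, -8·x·y + 2·x - 6·y + 2·cos(y)], [-10·x·y + 2·x - 2·y, -5·x^2 - 2·x]].
At the point, J = [[-2.000, 1.75517], [3.500, -8.250]] (det J = 10.35692).
Solving J·Δ = −F gives Δ = (1.560, -0.050).
Then the next iterate is (x, y)₁ = (0.060, 0.450).

(0.060, 0.450)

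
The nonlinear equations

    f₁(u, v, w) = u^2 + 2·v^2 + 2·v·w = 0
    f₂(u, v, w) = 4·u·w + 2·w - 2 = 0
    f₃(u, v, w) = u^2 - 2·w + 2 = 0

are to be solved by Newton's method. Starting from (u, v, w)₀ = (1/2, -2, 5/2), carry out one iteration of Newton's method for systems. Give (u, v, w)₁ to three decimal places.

At (1/2, -2, 5/2): F = (-1.750, 8.000, -2.750).
Jacobian J = [[2·u, 4·v + 2·w, 2·v], [4·w, 0, 4·u + 2], [2·u, 0, -2]].
At the point, J = [[1.000, -3.000, -4.000], [10.000, 0.000, 4.000], [1.000, 0.000, -2.000]] (det J = -72.000).
Solving J·Δ = −F gives Δ = (-0.208, 1.319, -1.479).
Then the next iterate is (u, v, w)₁ = (0.292, -0.681, 1.021).

(0.292, -0.681, 1.021)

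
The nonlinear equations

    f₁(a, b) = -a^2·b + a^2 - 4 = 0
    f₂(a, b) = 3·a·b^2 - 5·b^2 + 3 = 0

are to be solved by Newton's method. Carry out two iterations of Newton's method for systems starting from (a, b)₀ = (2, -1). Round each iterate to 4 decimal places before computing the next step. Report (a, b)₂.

(2.1389, 3.5417)

At (2, -1): F = (4.0000, 4.0000).
Jacobian J = [[-2·a·b + 2·a, -a^2], [3·b^2, 6·a·b - 10·b]].
At the point, J = [[8.0000, -4.0000], [3.0000, -2.0000]] (det J = -4.0000).
Solving J·Δ = −F gives Δ = (2.0000, 5.0000).
Then the next iterate is (a, b)₁ = (4.0000, 4.0000).
Round to (4.0000, 4.0000) and repeat: F = (-52.0000, 115.0000), J = [[-24.0000, -16.0000], [48.0000, 56.0000]].
Δ = (-1.8611, -0.4583), so (a, b)₂ = (2.1389, 3.5417).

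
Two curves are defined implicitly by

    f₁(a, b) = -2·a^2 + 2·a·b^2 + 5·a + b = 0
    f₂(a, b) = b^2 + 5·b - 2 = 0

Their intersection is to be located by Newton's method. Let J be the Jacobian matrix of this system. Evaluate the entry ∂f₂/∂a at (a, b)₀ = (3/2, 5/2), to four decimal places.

∂f₂/∂a = 0.
At (3/2, 5/2) this is 0.0000.

0.0000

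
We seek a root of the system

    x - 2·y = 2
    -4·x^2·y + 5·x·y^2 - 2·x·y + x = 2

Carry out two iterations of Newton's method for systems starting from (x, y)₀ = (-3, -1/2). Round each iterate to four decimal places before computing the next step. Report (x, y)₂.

(0.1538, -0.9231)

At (-3, -1/2): F = (-4.0000, 6.2500).
Jacobian J = [[1, -2], [-8·x·y + 5·y^2 - 2·y + 1, -4·x^2 + 10·x·y - 2·x]].
At the point, J = [[1.0000, -2.0000], [-8.7500, -15.0000]] (det J = -32.5000).
Solving J·Δ = −F gives Δ = (2.2308, -0.8846).
Then the next iterate is (x, y)₁ = (-0.7692, -1.3846).
Round to (-0.7692, -1.3846) and repeat: F = (0.0000, -8.995604), J = [[1.0000, -2.0000], [4.834511, 9.822069]].
Δ = (0.9230, 0.4615), so (x, y)₂ = (0.1538, -0.9231).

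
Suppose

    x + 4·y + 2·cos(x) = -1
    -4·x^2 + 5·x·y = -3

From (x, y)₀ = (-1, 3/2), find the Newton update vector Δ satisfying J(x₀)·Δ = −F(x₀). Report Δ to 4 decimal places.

(-0.0186, -1.7577)

At (-1, 3/2): F = (7.080605, -8.5000).
Jacobian J = [[-2·sin(x) + 1, 4], [-8·x + 5·y, 5·x]].
At the point, J = [[2.682942, 4.0000], [15.5000, -5.0000]] (det J = -75.414710).
Solving J·Δ = −F gives Δ = (-0.0186, -1.7577).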